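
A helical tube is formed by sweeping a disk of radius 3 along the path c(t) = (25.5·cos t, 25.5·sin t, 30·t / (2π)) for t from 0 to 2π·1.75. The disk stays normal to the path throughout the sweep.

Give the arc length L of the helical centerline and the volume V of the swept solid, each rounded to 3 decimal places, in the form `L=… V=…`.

2πR = 2π·25.5 = 160.221225
per-turn = √(160.221225² + 30²) = √(25670.8410 + 900) = √26570.8410 = 163.005647
L = 1.75 × 163.005647 = 285.259883
V = π·3² × L = 28.274334 × 285.259883 = 8065.533168

L=285.260 V=8065.533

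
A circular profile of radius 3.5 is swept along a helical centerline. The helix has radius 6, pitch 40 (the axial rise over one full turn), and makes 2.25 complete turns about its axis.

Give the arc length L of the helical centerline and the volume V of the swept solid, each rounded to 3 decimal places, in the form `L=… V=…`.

2πR = 2π·6 = 37.699112
per-turn = √(37.699112² + 40²) = √(1421.2230 + 1600) = √3021.2230 = 54.965653
L = 2.25 × 54.965653 = 123.672720
V = π·3.5² × L = 38.484510 × 123.672720 = 4759.484020

L=123.673 V=4759.484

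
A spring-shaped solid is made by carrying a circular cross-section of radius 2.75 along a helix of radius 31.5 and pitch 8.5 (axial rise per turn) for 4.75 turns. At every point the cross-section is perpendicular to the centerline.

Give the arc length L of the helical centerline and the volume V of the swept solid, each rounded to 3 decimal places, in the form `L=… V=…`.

L=940.988 V=22356.274

2πR = 2π·31.5 = 197.920337
per-turn = √(197.920337² + 8.5²) = √(39172.4599 + 72.25) = √39244.7099 = 198.102776
L = 4.75 × 198.102776 = 940.988186
V = π·2.75² × L = 23.758294 × 940.988186 = 22356.274393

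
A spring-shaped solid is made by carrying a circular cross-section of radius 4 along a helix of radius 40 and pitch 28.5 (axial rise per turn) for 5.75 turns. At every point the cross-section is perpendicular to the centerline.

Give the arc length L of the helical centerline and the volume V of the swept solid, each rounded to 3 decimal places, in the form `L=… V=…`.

2πR = 2π·40 = 251.327412
per-turn = √(251.327412² + 28.5²) = √(63165.4682 + 812.25) = √63977.7182 = 252.938171
L = 5.75 × 252.938171 = 1454.394481
V = π·4² × L = 50.265482 × 1454.394481 = 73105.840280

L=1454.394 V=73105.840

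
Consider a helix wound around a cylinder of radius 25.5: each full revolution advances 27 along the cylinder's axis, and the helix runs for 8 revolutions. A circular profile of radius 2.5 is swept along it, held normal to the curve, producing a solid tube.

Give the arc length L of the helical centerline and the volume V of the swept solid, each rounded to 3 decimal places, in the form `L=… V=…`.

L=1299.842 V=25522.343

2πR = 2π·25.5 = 160.221225
per-turn = √(160.221225² + 27²) = √(25670.8410 + 729) = √26399.8410 = 162.480279
L = 8 × 162.480279 = 1299.842232
V = π·2.5² × L = 19.634954 × 1299.842232 = 25522.342535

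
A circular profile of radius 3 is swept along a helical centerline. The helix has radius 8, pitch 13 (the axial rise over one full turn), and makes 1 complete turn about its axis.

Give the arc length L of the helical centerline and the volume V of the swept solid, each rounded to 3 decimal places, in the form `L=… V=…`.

2πR = 2π·8 = 50.265482
per-turn = √(50.265482² + 13²) = √(2526.6187 + 169) = √2695.6187 = 51.919348
L = 1 × 51.919348 = 51.919348
V = π·3² × L = 28.274334 × 51.919348 = 1467.984988

L=51.919 V=1467.985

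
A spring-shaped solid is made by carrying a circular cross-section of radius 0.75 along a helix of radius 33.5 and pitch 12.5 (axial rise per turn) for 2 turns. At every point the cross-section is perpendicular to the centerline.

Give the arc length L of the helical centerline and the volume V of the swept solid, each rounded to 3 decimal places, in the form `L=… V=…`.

L=421.715 V=745.232

2πR = 2π·33.5 = 210.486708
per-turn = √(210.486708² + 12.5²) = √(44304.6542 + 156.25) = √44460.9042 = 210.857545
L = 2 × 210.857545 = 421.715089
V = π·0.75² × L = 1.767146 × 421.715089 = 745.232078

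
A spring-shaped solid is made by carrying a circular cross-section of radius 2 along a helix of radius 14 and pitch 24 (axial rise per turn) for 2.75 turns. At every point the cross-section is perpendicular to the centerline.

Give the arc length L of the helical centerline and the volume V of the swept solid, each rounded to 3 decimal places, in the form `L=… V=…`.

2πR = 2π·14 = 87.964594
per-turn = √(87.964594² + 24²) = √(7737.7699 + 576) = √8313.7699 = 91.179876
L = 2.75 × 91.179876 = 250.744660
V = π·2² × L = 12.566371 × 250.744660 = 3150.950327

L=250.745 V=3150.950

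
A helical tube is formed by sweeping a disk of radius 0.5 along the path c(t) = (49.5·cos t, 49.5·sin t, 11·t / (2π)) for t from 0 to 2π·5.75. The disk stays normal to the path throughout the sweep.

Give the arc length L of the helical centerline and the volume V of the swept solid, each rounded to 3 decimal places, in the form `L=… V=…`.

2πR = 2π·49.5 = 311.017673
per-turn = √(311.017673² + 11²) = √(96731.9927 + 121) = √96852.9927 = 311.212135
L = 5.75 × 311.212135 = 1789.469774
V = π·0.5² × L = 0.785398 × 1789.469774 = 1405.446274

L=1789.470 V=1405.446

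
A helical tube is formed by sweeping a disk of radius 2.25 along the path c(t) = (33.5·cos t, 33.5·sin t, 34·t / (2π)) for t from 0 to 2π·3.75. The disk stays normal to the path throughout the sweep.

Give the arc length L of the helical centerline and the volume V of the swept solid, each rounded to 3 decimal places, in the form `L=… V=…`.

2πR = 2π·33.5 = 210.486708
per-turn = √(210.486708² + 34²) = √(44304.6542 + 1156) = √45460.6542 = 213.215042
L = 3.75 × 213.215042 = 799.556408
V = π·2.25² × L = 15.904313 × 799.556408 = 12716.395216

L=799.556 V=12716.395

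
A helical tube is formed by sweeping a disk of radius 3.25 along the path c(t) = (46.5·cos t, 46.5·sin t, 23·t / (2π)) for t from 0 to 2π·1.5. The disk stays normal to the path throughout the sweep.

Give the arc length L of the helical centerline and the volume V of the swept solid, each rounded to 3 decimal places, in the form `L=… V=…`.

2πR = 2π·46.5 = 292.168117
per-turn = √(292.168117² + 23²) = √(85362.2085 + 529) = √85891.2085 = 293.072019
L = 1.5 × 293.072019 = 439.608029
V = π·3.25² × L = 33.183072 × 439.608029 = 14587.545051

L=439.608 V=14587.545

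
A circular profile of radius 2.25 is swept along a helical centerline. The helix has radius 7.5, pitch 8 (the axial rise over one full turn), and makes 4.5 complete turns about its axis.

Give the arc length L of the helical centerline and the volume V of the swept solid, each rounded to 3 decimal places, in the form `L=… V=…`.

L=215.092 V=3420.884

2πR = 2π·7.5 = 47.123890
per-turn = √(47.123890² + 8²) = √(2220.6610 + 64) = √2284.6610 = 47.798127
L = 4.5 × 47.798127 = 215.091574
V = π·2.25² × L = 15.904313 × 215.091574 = 3420.883670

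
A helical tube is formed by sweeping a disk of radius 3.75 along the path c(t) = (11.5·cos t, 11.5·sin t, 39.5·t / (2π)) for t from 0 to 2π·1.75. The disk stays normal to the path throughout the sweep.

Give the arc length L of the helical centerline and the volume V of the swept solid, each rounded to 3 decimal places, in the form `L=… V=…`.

L=144.110 V=6366.577

2πR = 2π·11.5 = 72.256631
per-turn = √(72.256631² + 39.5²) = √(5221.0207 + 1560.25) = √6781.2707 = 82.348471
L = 1.75 × 82.348471 = 144.109825
V = π·3.75² × L = 44.178647 × 144.109825 = 6366.577035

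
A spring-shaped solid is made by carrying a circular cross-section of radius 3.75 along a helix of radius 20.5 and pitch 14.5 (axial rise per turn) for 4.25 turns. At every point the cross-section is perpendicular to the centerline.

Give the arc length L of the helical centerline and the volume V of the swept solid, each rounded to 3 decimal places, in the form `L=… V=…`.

2πR = 2π·20.5 = 128.805299
per-turn = √(128.805299² + 14.5²) = √(16590.8050 + 210.25) = √16801.0550 = 129.618884
L = 4.25 × 129.618884 = 550.880256
V = π·3.75² × L = 44.178647 × 550.880256 = 24337.144177

L=550.880 V=24337.144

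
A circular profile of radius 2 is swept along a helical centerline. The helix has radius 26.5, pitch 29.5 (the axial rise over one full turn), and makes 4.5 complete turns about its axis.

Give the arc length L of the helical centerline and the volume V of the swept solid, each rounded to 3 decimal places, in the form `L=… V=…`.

2πR = 2π·26.5 = 166.504411
per-turn = √(166.504411² + 29.5²) = √(27723.7188 + 870.25) = √28593.9688 = 169.097513
L = 4.5 × 169.097513 = 760.938807
V = π·2² × L = 12.566371 × 760.938807 = 9562.239059

L=760.939 V=9562.239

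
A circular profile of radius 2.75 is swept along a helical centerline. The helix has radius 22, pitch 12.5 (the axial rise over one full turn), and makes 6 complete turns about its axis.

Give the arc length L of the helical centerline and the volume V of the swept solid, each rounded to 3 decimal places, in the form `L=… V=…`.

2πR = 2π·22 = 138.230077
per-turn = √(138.230077² + 12.5²) = √(19107.5541 + 156.25) = √19263.8041 = 138.794107
L = 6 × 138.794107 = 832.764642
V = π·2.75² × L = 23.758294 × 832.764642 = 19785.067557

L=832.765 V=19785.068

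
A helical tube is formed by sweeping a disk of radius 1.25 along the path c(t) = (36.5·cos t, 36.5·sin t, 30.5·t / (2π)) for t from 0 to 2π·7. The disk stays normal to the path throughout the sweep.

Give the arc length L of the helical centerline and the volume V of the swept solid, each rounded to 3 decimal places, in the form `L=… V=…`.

L=1619.489 V=7949.646

2πR = 2π·36.5 = 229.336264
per-turn = √(229.336264² + 30.5²) = √(52595.1219 + 930.25) = √53525.3719 = 231.355510
L = 7 × 231.355510 = 1619.488568
V = π·1.25² × L = 4.908739 × 1619.488568 = 7949.645917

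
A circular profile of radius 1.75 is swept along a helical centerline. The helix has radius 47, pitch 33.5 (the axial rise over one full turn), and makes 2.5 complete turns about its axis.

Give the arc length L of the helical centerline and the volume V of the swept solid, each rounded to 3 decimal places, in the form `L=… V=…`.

2πR = 2π·47 = 295.309709
per-turn = √(295.309709² + 33.5²) = √(87207.8245 + 1122.25) = √88330.0745 = 297.203759
L = 2.5 × 297.203759 = 743.009398
V = π·1.75² × L = 9.621128 × 743.009398 = 7148.588153

L=743.009 V=7148.588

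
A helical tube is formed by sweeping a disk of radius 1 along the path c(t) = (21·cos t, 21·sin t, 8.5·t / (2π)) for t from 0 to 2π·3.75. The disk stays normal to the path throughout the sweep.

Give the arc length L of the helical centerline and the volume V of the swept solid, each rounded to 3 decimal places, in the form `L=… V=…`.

2πR = 2π·21 = 131.946891
per-turn = √(131.946891² + 8.5²) = √(17409.9822 + 72.25) = √17482.2322 = 132.220392
L = 3.75 × 132.220392 = 495.826471
V = π·1² × L = 3.141593 × 495.826471 = 1557.684800

L=495.826 V=1557.685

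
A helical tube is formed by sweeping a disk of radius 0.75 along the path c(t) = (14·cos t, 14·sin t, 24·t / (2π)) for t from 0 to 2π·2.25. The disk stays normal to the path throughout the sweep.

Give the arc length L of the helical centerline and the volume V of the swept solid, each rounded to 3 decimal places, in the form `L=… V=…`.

2πR = 2π·14 = 87.964594
per-turn = √(87.964594² + 24²) = √(7737.7699 + 576) = √8313.7699 = 91.179876
L = 2.25 × 91.179876 = 205.154722
V = π·0.75² × L = 1.767146 × 205.154722 = 362.538319

L=205.155 V=362.538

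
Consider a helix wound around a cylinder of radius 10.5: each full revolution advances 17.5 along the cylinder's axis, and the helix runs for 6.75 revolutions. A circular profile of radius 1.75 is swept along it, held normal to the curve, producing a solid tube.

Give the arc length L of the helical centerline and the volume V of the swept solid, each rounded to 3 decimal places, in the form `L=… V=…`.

L=460.721 V=4432.658

2πR = 2π·10.5 = 65.973446
per-turn = √(65.973446² + 17.5²) = √(4352.4955 + 306.25) = √4658.7455 = 68.255004
L = 6.75 × 68.255004 = 460.721276
V = π·1.75² × L = 9.621128 × 460.721276 = 4432.658134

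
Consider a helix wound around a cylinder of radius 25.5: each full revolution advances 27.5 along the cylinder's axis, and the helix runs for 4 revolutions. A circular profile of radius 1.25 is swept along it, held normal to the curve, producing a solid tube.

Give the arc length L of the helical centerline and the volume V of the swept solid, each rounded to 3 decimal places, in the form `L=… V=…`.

L=650.256 V=3191.939

2πR = 2π·25.5 = 160.221225
per-turn = √(160.221225² + 27.5²) = √(25670.8410 + 756.25) = √26427.0910 = 162.564114
L = 4 × 162.564114 = 650.256455
V = π·1.25² × L = 4.908739 × 650.256455 = 3191.938907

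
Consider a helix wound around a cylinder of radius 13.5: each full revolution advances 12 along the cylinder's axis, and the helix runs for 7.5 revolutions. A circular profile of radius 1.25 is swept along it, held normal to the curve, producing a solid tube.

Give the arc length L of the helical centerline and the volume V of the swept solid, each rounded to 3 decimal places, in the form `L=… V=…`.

2πR = 2π·13.5 = 84.823002
per-turn = √(84.823002² + 12²) = √(7194.9416 + 144) = √7338.9416 = 85.667623
L = 7.5 × 85.667623 = 642.507172
V = π·1.25² × L = 4.908739 × 642.507172 = 3153.899703

L=642.507 V=3153.900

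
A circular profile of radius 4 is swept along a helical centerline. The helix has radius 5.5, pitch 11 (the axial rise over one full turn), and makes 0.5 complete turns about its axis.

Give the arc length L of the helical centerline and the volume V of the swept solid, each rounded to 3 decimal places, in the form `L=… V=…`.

2πR = 2π·5.5 = 34.557519
per-turn = √(34.557519² + 11²) = √(1194.2221 + 121) = √1315.2221 = 36.265991
L = 0.5 × 36.265991 = 18.132996
V = π·4² × L = 50.265482 × 18.132996 = 911.463777

L=18.133 V=911.464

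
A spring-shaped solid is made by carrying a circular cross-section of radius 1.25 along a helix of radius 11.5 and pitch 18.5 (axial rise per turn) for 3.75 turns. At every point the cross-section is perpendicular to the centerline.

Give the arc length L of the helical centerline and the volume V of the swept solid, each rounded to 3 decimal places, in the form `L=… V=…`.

L=279.703 V=1372.986

2πR = 2π·11.5 = 72.256631
per-turn = √(72.256631² + 18.5²) = √(5221.0207 + 342.25) = √5563.2707 = 74.587336
L = 3.75 × 74.587336 = 279.702511
V = π·1.25² × L = 4.908739 × 279.702511 = 1372.986490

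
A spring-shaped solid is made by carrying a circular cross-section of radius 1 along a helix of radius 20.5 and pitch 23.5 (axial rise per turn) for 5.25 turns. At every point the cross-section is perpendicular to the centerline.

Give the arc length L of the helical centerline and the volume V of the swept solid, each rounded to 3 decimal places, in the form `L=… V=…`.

L=687.390 V=2159.500

2πR = 2π·20.5 = 128.805299
per-turn = √(128.805299² + 23.5²) = √(16590.8050 + 552.25) = √17143.0550 = 130.931490
L = 5.25 × 130.931490 = 687.390321
V = π·1² × L = 3.141593 × 687.390321 = 2159.500383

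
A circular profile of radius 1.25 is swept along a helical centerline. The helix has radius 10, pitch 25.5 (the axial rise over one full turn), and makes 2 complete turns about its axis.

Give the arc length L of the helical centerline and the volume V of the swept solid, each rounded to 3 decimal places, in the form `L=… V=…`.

L=135.618 V=665.716

2πR = 2π·10 = 62.831853
per-turn = √(62.831853² + 25.5²) = √(3947.8418 + 650.25) = √4598.0918 = 67.809231
L = 2 × 67.809231 = 135.618461
V = π·1.25² × L = 4.908739 × 135.618461 = 665.715565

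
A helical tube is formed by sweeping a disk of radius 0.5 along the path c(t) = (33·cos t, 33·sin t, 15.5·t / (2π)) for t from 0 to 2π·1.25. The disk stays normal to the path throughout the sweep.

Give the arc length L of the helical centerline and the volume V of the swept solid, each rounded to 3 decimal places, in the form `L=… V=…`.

L=259.905 V=204.129

2πR = 2π·33 = 207.345115
per-turn = √(207.345115² + 15.5²) = √(42991.9968 + 240.25) = √43232.2468 = 207.923656
L = 1.25 × 207.923656 = 259.904570
V = π·0.5² × L = 0.785398 × 259.904570 = 204.128572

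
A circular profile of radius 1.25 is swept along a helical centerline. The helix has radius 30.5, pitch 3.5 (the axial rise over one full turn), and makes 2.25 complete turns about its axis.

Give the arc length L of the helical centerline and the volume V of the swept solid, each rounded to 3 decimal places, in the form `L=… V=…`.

2πR = 2π·30.5 = 191.637152
per-turn = √(191.637152² + 3.5²) = √(36724.7980 + 12.25) = √36737.0480 = 191.669111
L = 2.25 × 191.669111 = 431.255499
V = π·1.25² × L = 4.908739 × 431.255499 = 2116.920480

L=431.255 V=2116.920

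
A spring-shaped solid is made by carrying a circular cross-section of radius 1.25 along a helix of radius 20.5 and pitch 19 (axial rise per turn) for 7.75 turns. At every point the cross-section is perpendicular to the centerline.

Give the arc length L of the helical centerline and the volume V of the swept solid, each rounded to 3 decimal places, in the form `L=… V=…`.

2πR = 2π·20.5 = 128.805299
per-turn = √(128.805299² + 19²) = √(16590.8050 + 361) = √16951.8050 = 130.199098
L = 7.75 × 130.199098 = 1009.043006
V = π·1.25² × L = 4.908739 × 1009.043006 = 4953.128273

L=1009.043 V=4953.128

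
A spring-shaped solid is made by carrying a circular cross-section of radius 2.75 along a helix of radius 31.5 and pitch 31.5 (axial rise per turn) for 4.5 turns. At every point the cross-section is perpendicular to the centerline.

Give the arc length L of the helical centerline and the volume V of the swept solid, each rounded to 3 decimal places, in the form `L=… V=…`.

L=901.851 V=21426.444

2πR = 2π·31.5 = 197.920337
per-turn = √(197.920337² + 31.5²) = √(39172.4599 + 992.25) = √40164.7099 = 200.411352
L = 4.5 × 200.411352 = 901.851082
V = π·2.75² × L = 23.758294 × 901.851082 = 21426.443559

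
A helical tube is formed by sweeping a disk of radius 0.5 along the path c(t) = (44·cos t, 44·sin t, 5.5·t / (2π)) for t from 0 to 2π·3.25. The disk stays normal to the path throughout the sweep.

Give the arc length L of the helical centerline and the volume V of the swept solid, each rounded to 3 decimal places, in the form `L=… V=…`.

2πR = 2π·44 = 276.460154
per-turn = √(276.460154² + 5.5²) = √(76430.2165 + 30.25) = √76460.4665 = 276.514858
L = 3.25 × 276.514858 = 898.673287
V = π·0.5² × L = 0.785398 × 898.673287 = 705.816349

L=898.673 V=705.816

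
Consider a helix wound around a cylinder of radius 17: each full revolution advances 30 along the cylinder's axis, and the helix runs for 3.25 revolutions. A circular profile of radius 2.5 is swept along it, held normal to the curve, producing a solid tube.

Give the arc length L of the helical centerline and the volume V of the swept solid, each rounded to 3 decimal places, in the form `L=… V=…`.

2πR = 2π·17 = 106.814150
per-turn = √(106.814150² + 30²) = √(11409.2627 + 900) = √12309.2627 = 110.947117
L = 3.25 × 110.947117 = 360.578129
V = π·2.5² × L = 19.634954 × 360.578129 = 7079.935008

L=360.578 V=7079.935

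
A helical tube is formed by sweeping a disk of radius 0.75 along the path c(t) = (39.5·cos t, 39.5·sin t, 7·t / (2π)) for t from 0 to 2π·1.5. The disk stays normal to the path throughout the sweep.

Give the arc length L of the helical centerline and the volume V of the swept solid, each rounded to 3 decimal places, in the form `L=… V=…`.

L=372.427 V=658.132

2πR = 2π·39.5 = 248.185820
per-turn = √(248.185820² + 7²) = √(61596.2011 + 49) = √61645.2011 = 248.284516
L = 1.5 × 248.284516 = 372.426775
V = π·0.75² × L = 1.767146 × 372.426775 = 658.132436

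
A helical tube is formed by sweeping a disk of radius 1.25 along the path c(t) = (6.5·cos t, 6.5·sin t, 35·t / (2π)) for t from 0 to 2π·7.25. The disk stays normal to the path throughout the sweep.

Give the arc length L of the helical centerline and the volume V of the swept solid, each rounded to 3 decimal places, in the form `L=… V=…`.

L=389.950 V=1914.165

2πR = 2π·6.5 = 40.840704
per-turn = √(40.840704² + 35²) = √(1667.9631 + 1225) = √2892.9631 = 53.786273
L = 7.25 × 53.786273 = 389.950478
V = π·1.25² × L = 4.908739 × 389.950478 = 1914.164932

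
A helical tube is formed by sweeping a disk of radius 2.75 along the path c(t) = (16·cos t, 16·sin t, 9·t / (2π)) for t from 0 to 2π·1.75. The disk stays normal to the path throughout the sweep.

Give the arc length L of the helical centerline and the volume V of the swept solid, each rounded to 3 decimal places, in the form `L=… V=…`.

L=176.633 V=4196.494

2πR = 2π·16 = 100.530965
per-turn = √(100.530965² + 9²) = √(10106.4749 + 81) = √10187.4749 = 100.933022
L = 1.75 × 100.933022 = 176.632788
V = π·2.75² × L = 23.758294 × 176.632788 = 4196.493793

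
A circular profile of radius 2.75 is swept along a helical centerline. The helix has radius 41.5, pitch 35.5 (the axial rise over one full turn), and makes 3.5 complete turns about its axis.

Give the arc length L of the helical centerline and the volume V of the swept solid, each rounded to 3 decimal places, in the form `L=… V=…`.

2πR = 2π·41.5 = 260.752190
per-turn = √(260.752190² + 35.5²) = √(67991.7047 + 1260.25) = √69251.9547 = 263.157661
L = 3.5 × 263.157661 = 921.051815
V = π·2.75² × L = 23.758294 × 921.051815 = 21882.620210

L=921.052 V=21882.620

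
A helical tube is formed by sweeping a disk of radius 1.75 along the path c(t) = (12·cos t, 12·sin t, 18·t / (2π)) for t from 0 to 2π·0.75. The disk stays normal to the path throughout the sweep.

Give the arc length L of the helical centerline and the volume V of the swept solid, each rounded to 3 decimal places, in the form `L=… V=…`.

2πR = 2π·12 = 75.398224
per-turn = √(75.398224² + 18²) = √(5684.8921 + 324) = √6008.8921 = 77.517044
L = 0.75 × 77.517044 = 58.137783
V = π·1.75² × L = 9.621128 × 58.137783 = 559.351024

L=58.138 V=559.351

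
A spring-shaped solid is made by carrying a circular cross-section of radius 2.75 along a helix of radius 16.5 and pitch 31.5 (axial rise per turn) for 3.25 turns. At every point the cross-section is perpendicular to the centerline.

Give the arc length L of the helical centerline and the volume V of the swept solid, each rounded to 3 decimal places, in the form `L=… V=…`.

2πR = 2π·16.5 = 103.672558
per-turn = √(103.672558² + 31.5²) = √(10747.9992 + 992.25) = √11740.2492 = 108.352430
L = 3.25 × 108.352430 = 352.145399
V = π·2.75² × L = 23.758294 × 352.145399 = 8366.374078

L=352.145 V=8366.374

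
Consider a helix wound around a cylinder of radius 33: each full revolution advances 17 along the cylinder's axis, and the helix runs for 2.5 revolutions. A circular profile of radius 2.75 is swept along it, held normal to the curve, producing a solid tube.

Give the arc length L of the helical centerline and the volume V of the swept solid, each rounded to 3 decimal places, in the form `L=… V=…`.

L=520.102 V=12356.740

2πR = 2π·33 = 207.345115
per-turn = √(207.345115² + 17²) = √(42991.9968 + 289) = √43280.9968 = 208.040854
L = 2.5 × 208.040854 = 520.102134
V = π·2.75² × L = 23.758294 × 520.102134 = 12356.739641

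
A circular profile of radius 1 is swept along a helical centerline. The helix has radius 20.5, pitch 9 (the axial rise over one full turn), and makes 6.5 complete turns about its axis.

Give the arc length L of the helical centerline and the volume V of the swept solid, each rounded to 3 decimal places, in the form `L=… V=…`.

2πR = 2π·20.5 = 128.805299
per-turn = √(128.805299² + 9²) = √(16590.8050 + 81) = √16671.8050 = 129.119344
L = 6.5 × 129.119344 = 839.275736
V = π·1² × L = 3.141593 × 839.275736 = 2636.662487

L=839.276 V=2636.662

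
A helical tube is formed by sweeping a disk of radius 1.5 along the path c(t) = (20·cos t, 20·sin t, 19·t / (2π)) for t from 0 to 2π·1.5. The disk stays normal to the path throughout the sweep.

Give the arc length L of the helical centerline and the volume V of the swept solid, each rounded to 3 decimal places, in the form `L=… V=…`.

2πR = 2π·20 = 125.663706
per-turn = √(125.663706² + 19²) = √(15791.3670 + 361) = √16152.3670 = 127.091963
L = 1.5 × 127.091963 = 190.637944
V = π·1.5² × L = 7.068583 × 190.637944 = 1347.540223

L=190.638 V=1347.540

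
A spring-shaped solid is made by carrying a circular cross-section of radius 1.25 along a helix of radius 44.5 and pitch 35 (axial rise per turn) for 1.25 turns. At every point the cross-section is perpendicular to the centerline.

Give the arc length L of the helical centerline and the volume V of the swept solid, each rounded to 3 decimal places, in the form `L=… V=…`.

L=352.230 V=1729.004

2πR = 2π·44.5 = 279.601746
per-turn = √(279.601746² + 35²) = √(78177.1365 + 1225) = √79402.1365 = 281.783847
L = 1.25 × 281.783847 = 352.229809
V = π·1.25² × L = 4.908739 × 352.229809 = 1729.004031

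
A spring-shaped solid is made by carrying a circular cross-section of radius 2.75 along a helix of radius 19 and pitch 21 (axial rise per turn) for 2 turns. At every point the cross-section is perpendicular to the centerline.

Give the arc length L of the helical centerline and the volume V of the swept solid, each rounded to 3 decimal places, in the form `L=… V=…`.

2πR = 2π·19 = 119.380521
per-turn = √(119.380521² + 21²) = √(14251.7088 + 441) = √14692.7088 = 121.213484
L = 2 × 121.213484 = 242.426968
V = π·2.75² × L = 23.758294 × 242.426968 = 5759.651297

L=242.427 V=5759.651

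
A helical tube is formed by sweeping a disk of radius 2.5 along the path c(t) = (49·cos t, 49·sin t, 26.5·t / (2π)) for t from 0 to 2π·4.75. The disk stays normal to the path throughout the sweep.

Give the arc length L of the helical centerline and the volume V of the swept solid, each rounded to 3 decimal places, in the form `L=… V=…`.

L=1467.819 V=28820.552

2πR = 2π·49 = 307.876080
per-turn = √(307.876080² + 26.5²) = √(94787.6807 + 702.25) = √95489.9307 = 309.014451
L = 4.75 × 309.014451 = 1467.818640
V = π·2.5² × L = 19.634954 × 1467.818640 = 28820.551607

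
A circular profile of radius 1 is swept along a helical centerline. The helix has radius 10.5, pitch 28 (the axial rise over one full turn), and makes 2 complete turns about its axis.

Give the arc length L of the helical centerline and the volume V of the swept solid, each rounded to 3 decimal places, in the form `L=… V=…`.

L=143.339 V=450.312

2πR = 2π·10.5 = 65.973446
per-turn = √(65.973446² + 28²) = √(4352.4955 + 784) = √5136.4955 = 71.669349
L = 2 × 71.669349 = 143.338697
V = π·1² × L = 3.141593 × 143.338697 = 450.311799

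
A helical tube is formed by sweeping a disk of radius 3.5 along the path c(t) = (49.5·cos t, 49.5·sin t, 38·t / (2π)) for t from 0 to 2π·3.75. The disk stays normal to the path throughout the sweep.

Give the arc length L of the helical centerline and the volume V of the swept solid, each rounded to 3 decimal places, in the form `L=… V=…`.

L=1174.989 V=45218.888

2πR = 2π·49.5 = 311.017673
per-turn = √(311.017673² + 38²) = √(96731.9927 + 1444) = √98175.9927 = 313.330485
L = 3.75 × 313.330485 = 1174.989318
V = π·3.5² × L = 38.484510 × 1174.989318 = 45218.888173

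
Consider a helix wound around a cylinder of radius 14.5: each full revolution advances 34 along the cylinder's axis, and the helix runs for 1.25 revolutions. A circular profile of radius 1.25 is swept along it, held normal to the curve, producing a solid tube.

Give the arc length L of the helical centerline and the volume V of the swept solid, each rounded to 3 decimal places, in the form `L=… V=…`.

L=121.555 V=596.680

2πR = 2π·14.5 = 91.106187
per-turn = √(91.106187² + 34²) = √(8300.3373 + 1156) = √9456.3373 = 97.243701
L = 1.25 × 97.243701 = 121.554626
V = π·1.25² × L = 4.908739 × 121.554626 = 596.679874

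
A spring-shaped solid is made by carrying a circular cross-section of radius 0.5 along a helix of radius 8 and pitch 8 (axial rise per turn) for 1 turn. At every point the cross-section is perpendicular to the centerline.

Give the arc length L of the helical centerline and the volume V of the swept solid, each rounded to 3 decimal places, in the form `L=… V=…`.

2πR = 2π·8 = 50.265482
per-turn = √(50.265482² + 8²) = √(2526.6187 + 64) = √2590.6187 = 50.898121
L = 1 × 50.898121 = 50.898121
V = π·0.5² × L = 0.785398 × 50.898121 = 39.975291

L=50.898 V=39.975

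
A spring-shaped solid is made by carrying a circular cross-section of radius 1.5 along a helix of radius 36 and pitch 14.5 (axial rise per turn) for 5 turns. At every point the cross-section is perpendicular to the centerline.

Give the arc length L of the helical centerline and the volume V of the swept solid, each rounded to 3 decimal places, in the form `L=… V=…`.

L=1133.295 V=8010.789

2πR = 2π·36 = 226.194671
per-turn = √(226.194671² + 14.5²) = √(51164.0292 + 210.25) = √51374.2792 = 226.658949
L = 5 × 226.658949 = 1133.294746
V = π·1.5² × L = 7.068583 × 1133.294746 = 8010.788506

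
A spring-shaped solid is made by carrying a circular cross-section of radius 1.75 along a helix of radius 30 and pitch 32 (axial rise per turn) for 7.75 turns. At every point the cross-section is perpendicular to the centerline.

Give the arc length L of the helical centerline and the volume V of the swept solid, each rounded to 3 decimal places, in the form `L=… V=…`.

L=1481.742 V=14256.028

2πR = 2π·30 = 188.495559
per-turn = √(188.495559² + 32²) = √(35530.5758 + 1024) = √36554.5758 = 191.192510
L = 7.75 × 191.192510 = 1481.741952
V = π·1.75² × L = 9.621128 × 1481.741952 = 14256.028242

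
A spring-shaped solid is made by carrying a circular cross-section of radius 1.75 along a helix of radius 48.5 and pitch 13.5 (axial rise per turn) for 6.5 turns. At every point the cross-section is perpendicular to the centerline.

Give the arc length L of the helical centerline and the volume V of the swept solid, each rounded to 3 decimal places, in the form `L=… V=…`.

L=1982.717 V=19075.972

2πR = 2π·48.5 = 304.734487
per-turn = √(304.734487² + 13.5²) = √(92863.1078 + 182.25) = √93045.3578 = 305.033372
L = 6.5 × 305.033372 = 1982.716916
V = π·1.75² × L = 9.621128 × 1982.716916 = 19075.972245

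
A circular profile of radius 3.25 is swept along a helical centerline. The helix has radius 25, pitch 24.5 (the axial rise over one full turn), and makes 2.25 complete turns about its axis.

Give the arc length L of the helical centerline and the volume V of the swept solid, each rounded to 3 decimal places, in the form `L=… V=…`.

2πR = 2π·25 = 157.079633
per-turn = √(157.079633² + 24.5²) = √(24674.0110 + 600.25) = √25274.2610 = 158.978807
L = 2.25 × 158.978807 = 357.702315
V = π·3.25² × L = 33.183072 × 357.702315 = 11869.661825

L=357.702 V=11869.662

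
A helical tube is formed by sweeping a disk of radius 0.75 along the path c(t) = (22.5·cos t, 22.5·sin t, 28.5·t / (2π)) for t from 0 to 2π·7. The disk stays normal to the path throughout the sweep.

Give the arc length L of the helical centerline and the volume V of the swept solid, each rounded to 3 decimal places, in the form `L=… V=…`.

L=1009.511 V=1783.953

2πR = 2π·22.5 = 141.371669
per-turn = √(141.371669² + 28.5²) = √(19985.9489 + 812.25) = √20798.1989 = 144.215807
L = 7 × 144.215807 = 1009.510647
V = π·0.75² × L = 1.767146 × 1009.510647 = 1783.952568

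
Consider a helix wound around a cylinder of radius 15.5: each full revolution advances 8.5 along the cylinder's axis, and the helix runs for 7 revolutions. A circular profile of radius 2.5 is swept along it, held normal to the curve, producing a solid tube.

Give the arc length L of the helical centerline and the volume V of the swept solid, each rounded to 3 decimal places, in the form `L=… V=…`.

2πR = 2π·15.5 = 97.389372
per-turn = √(97.389372² + 8.5²) = √(9484.6898 + 72.25) = √9556.9398 = 97.759602
L = 7 × 97.759602 = 684.317216
V = π·2.5² × L = 19.634954 × 684.317216 = 13436.537109

L=684.317 V=13436.537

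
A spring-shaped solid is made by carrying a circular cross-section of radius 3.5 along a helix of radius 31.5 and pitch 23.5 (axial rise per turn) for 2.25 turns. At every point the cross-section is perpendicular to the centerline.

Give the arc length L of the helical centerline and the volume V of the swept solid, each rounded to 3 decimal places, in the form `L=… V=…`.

L=448.449 V=17258.333

2πR = 2π·31.5 = 197.920337
per-turn = √(197.920337² + 23.5²) = √(39172.4599 + 552.25) = √39724.7099 = 199.310586
L = 2.25 × 199.310586 = 448.448819
V = π·3.5² × L = 38.484510 × 448.448819 = 17258.333081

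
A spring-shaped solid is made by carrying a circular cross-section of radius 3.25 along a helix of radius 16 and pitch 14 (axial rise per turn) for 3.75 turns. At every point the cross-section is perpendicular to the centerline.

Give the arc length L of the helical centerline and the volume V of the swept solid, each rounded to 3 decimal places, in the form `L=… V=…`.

2πR = 2π·16 = 100.530965
per-turn = √(100.530965² + 14²) = √(10106.4749 + 196) = √10302.4749 = 101.501108
L = 3.75 × 101.501108 = 380.629155
V = π·3.25² × L = 33.183072 × 380.629155 = 12630.444798

L=380.629 V=12630.445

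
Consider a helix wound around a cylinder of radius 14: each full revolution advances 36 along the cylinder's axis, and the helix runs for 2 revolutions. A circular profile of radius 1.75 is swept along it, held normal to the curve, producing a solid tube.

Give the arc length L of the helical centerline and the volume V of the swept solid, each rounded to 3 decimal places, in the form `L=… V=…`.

2πR = 2π·14 = 87.964594
per-turn = √(87.964594² + 36²) = √(7737.7699 + 1296) = √9033.7699 = 95.046146
L = 2 × 95.046146 = 190.092292
V = π·1.75² × L = 9.621128 × 190.092292 = 1828.902176

L=190.092 V=1828.902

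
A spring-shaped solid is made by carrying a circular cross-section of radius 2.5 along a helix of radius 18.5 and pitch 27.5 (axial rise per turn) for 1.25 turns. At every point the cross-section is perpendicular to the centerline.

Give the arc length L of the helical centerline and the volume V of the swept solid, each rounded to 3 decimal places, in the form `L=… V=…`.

L=149.310 V=2931.686

2πR = 2π·18.5 = 116.238928
per-turn = √(116.238928² + 27.5²) = √(13511.4884 + 756.25) = √14267.7384 = 119.447639
L = 1.25 × 119.447639 = 149.309549
V = π·2.5² × L = 19.634954 × 149.309549 = 2931.686130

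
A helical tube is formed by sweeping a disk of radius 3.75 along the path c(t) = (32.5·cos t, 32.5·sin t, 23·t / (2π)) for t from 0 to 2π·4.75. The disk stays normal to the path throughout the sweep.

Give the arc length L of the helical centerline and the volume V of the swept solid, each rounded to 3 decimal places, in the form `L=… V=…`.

L=976.100 V=43122.773

2πR = 2π·32.5 = 204.203522
per-turn = √(204.203522² + 23²) = √(41699.0786 + 529) = √42228.0786 = 205.494717
L = 4.75 × 205.494717 = 976.099904
V = π·3.75² × L = 44.178647 × 976.099904 = 43122.772810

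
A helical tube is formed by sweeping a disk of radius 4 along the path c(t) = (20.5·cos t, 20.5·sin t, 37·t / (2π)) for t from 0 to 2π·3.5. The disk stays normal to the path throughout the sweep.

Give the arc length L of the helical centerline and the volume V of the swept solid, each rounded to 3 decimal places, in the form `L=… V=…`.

L=469.050 V=23577.009

2πR = 2π·20.5 = 128.805299
per-turn = √(128.805299² + 37²) = √(16590.8050 + 1369) = √17959.8050 = 134.014197
L = 3.5 × 134.014197 = 469.049690
V = π·4² × L = 50.265482 × 469.049690 = 23577.008940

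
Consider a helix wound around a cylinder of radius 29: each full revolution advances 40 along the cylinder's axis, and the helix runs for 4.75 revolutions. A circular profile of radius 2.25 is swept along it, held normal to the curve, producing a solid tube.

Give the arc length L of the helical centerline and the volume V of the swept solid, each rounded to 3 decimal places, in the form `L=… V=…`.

2πR = 2π·29 = 182.212374
per-turn = √(182.212374² + 40²) = √(33201.3492 + 1600) = √34801.3492 = 186.551197
L = 4.75 × 186.551197 = 886.118187
V = π·2.25² × L = 15.904313 × 886.118187 = 14093.100833

L=886.118 V=14093.101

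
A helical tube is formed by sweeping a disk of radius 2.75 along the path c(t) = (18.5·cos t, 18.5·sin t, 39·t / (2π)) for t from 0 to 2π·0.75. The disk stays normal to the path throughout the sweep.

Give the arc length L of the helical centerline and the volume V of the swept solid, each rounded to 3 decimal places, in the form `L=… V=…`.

2πR = 2π·18.5 = 116.238928
per-turn = √(116.238928² + 39²) = √(13511.4884 + 1521) = √15032.4884 = 122.607049
L = 0.75 × 122.607049 = 91.955287
V = π·2.75² × L = 23.758294 × 91.955287 = 2184.700775

L=91.955 V=2184.701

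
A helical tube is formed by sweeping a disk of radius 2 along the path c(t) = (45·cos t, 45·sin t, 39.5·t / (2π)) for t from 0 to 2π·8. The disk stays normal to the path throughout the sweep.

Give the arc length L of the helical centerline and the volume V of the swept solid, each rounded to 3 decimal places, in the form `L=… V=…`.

2πR = 2π·45 = 282.743339
per-turn = √(282.743339² + 39.5²) = √(79943.7956 + 1560.25) = √81504.0456 = 285.489134
L = 8 × 285.489134 = 2283.913072
V = π·2² × L = 12.566371 × 2283.913072 = 28700.498117

L=2283.913 V=28700.498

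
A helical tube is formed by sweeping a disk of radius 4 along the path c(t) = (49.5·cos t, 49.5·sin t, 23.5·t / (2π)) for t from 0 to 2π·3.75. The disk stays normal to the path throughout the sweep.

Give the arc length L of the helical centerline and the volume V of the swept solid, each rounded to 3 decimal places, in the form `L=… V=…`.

L=1169.641 V=58792.560

2πR = 2π·49.5 = 311.017673
per-turn = √(311.017673² + 23.5²) = √(96731.9927 + 552.25) = √97284.2427 = 311.904220
L = 3.75 × 311.904220 = 1169.640827
V = π·4² × L = 50.265482 × 1169.640827 = 58792.560456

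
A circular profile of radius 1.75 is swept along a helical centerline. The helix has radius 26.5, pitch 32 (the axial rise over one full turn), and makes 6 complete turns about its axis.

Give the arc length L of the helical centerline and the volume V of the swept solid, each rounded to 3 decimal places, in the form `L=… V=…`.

L=1017.309 V=9787.661

2πR = 2π·26.5 = 166.504411
per-turn = √(166.504411² + 32²) = √(27723.7188 + 1024) = √28747.7188 = 169.551522
L = 6 × 169.551522 = 1017.309135
V = π·1.75² × L = 9.621128 × 1017.309135 = 9787.660893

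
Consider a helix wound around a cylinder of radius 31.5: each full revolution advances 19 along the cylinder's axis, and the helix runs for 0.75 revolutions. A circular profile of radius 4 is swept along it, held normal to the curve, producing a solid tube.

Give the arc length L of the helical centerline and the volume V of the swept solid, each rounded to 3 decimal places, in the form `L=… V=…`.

L=149.123 V=7495.723

2πR = 2π·31.5 = 197.920337
per-turn = √(197.920337² + 19²) = √(39172.4599 + 361) = √39533.4599 = 198.830229
L = 0.75 × 198.830229 = 149.122672
V = π·4² × L = 50.265482 × 149.122672 = 7495.723032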